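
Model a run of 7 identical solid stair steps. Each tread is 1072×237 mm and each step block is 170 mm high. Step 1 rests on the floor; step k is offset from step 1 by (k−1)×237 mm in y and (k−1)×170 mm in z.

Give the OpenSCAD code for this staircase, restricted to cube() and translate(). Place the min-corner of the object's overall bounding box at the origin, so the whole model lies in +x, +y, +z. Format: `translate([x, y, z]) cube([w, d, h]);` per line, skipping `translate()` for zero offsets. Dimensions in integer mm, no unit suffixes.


cube([1072, 237, 170]);
translate([0, 237, 170]) cube([1072, 237, 170]);
translate([0, 474, 340]) cube([1072, 237, 170]);
translate([0, 711, 510]) cube([1072, 237, 170]);
translate([0, 948, 680]) cube([1072, 237, 170]);
translate([0, 1185, 850]) cube([1072, 237, 170]);
translate([0, 1422, 1020]) cube([1072, 237, 170]);


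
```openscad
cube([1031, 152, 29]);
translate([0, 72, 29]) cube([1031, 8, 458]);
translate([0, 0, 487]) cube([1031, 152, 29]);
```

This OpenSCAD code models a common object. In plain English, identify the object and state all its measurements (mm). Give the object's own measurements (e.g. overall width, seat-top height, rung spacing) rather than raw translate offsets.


An I-beam lying along x, 1031 mm long. Overall section height 516 mm. Two flanges 152 mm wide (y) and 29 mm thick, one on the floor and one at the top; a web 8 mm thick runs between them, centred on the flange width.


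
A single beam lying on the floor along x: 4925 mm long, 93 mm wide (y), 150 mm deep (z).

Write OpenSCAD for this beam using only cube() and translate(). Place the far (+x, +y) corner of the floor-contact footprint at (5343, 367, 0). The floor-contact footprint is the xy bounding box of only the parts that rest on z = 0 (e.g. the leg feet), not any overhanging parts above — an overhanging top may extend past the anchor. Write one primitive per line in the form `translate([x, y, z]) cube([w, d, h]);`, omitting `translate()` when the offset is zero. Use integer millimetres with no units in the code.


translate([418, 274, 0]) cube([4925, 93, 150]);


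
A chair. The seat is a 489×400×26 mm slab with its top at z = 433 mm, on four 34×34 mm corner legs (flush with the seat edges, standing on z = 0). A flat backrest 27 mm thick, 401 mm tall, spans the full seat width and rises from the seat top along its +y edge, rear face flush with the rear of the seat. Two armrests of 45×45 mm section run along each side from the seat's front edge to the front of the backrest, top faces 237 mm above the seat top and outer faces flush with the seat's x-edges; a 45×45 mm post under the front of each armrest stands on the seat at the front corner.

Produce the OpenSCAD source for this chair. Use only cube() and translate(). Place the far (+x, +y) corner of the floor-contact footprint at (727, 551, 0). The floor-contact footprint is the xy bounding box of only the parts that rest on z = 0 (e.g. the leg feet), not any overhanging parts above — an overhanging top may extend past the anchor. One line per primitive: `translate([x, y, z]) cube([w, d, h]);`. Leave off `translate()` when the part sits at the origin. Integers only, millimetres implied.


translate([238, 151, 407]) cube([489, 400, 26]);
translate([238, 151, 0]) cube([34, 34, 407]);
translate([693, 151, 0]) cube([34, 34, 407]);
translate([238, 517, 0]) cube([34, 34, 407]);
translate([693, 517, 0]) cube([34, 34, 407]);
translate([238, 524, 433]) cube([489, 27, 401]);
translate([238, 151, 625]) cube([45, 373, 45]);
translate([682, 151, 625]) cube([45, 373, 45]);
translate([238, 151, 433]) cube([45, 45, 192]);
translate([682, 151, 433]) cube([45, 45, 192]);


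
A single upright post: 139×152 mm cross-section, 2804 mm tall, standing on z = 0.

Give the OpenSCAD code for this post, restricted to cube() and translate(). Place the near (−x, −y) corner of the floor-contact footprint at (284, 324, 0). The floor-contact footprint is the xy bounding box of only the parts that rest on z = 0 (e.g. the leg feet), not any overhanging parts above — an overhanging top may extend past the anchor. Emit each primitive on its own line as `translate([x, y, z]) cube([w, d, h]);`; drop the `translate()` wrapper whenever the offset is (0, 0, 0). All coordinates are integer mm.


translate([284, 324, 0]) cube([139, 152, 2804]);


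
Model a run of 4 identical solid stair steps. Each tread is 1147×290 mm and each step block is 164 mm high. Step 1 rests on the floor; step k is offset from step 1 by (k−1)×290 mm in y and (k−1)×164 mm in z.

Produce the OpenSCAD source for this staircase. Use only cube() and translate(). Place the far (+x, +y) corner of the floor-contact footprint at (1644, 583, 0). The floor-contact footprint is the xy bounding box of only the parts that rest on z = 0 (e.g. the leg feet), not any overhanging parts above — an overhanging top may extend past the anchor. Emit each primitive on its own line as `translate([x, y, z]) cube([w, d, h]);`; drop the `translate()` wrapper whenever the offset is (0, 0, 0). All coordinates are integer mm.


translate([497, 293, 0]) cube([1147, 290, 164]);
translate([497, 583, 164]) cube([1147, 290, 164]);
translate([497, 873, 328]) cube([1147, 290, 164]);
translate([497, 1163, 492]) cube([1147, 290, 164]);


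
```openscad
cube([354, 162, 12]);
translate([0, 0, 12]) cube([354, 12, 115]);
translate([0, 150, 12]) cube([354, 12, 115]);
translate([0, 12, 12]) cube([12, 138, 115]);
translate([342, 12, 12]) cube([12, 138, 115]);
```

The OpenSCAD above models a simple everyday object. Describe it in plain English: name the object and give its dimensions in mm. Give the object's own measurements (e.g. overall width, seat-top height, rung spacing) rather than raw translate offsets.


An open-topped rectangular box: outside dimensions 354×162×127 mm, with a uniform wall and base thickness of 12 mm. The base is a full 354×162 slab on the floor; four walls sit on top of the base. The front and back walls (the −y and +y sides) span the full width; the two side walls fit between them.


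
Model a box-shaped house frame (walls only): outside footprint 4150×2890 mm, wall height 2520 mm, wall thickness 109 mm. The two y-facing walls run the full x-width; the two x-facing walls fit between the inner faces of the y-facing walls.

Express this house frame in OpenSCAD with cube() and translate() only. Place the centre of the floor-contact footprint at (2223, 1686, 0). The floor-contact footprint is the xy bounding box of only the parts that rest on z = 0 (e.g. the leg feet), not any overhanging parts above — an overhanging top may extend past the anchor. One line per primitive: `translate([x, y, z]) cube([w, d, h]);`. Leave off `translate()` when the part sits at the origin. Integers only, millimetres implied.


translate([148, 241, 0]) cube([4150, 109, 2520]);
translate([148, 3022, 0]) cube([4150, 109, 2520]);
translate([148, 350, 0]) cube([109, 2672, 2520]);
translate([4189, 350, 0]) cube([109, 2672, 2520]);


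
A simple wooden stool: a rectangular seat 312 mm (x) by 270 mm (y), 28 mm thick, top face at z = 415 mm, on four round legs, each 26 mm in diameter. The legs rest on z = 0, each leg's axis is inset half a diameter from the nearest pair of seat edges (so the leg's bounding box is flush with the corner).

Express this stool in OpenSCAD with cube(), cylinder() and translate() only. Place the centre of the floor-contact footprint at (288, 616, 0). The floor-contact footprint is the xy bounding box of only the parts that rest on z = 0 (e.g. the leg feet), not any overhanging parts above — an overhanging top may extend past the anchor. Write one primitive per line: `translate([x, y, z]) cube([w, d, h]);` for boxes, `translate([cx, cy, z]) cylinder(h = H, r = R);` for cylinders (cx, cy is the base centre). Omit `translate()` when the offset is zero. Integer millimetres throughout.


// leg_h = 415 - 28 = 387
translate([132, 481, 387]) cube([312, 270, 28]);
translate([145, 494, 0]) cylinder(h = 387, r = 13);
translate([431, 494, 0]) cylinder(h = 387, r = 13);
translate([145, 738, 0]) cylinder(h = 387, r = 13);
translate([431, 738, 0]) cylinder(h = 387, r = 13);


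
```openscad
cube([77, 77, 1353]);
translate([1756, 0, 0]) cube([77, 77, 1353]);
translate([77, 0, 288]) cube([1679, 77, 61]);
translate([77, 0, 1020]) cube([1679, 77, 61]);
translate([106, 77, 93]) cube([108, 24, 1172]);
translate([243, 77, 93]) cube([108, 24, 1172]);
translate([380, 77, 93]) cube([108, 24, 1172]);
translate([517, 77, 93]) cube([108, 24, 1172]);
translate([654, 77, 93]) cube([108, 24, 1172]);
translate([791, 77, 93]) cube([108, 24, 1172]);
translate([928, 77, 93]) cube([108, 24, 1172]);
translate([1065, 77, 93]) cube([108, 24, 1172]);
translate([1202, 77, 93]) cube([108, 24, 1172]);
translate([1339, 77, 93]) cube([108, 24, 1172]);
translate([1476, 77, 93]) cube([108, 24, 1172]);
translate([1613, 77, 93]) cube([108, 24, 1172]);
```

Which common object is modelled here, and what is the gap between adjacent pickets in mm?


A fence section. The picket gap is 29 mm.

Two posts, two rails, 12 pickets — a fence section. Span 1679 mm holds 12 pickets of 108 mm with 13 equal gaps: ⌊(1679 − 12·108) / 13⌋ = 29 mm.


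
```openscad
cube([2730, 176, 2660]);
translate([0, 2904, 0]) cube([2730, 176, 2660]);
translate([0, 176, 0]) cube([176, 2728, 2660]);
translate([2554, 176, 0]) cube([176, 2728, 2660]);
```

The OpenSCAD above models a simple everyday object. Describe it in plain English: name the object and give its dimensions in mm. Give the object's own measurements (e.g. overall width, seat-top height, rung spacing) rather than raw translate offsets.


The wall frame of a small rectangular building: four walls, each 2660 mm tall and 176 mm thick, enclosing a footprint 2730 mm (x) by 3080 mm (y) outside-to-outside, with no floor or roof. The front and back walls (the −y and +y sides) span the full width; the two side walls fit between them.


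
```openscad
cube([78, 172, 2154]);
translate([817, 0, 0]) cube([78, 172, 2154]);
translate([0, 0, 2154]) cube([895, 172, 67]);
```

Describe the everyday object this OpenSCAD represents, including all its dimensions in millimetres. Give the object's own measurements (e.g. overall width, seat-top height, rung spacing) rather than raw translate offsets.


A door frame. The clear opening is 739 mm wide and 2154 mm high. Two 78 mm wide jambs, 172 mm deep, stand either side of the opening from the floor to the top of the opening. A 67 mm thick head sits across the top of both jambs, spanning the full outside width of the frame.


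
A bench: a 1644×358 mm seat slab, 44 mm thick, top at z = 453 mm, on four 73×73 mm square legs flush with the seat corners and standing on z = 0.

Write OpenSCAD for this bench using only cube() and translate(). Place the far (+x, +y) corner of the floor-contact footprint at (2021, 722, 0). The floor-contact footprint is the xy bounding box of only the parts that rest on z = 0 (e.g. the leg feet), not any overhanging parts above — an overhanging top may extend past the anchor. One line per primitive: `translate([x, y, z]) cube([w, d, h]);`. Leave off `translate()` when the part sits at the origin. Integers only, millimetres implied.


// leg_h = 453 − 44 = 409
translate([377, 364, 409]) cube([1644, 358, 44]);
translate([377, 364, 0]) cube([73, 73, 409]);
translate([377, 649, 0]) cube([73, 73, 409]);
translate([1948, 364, 0]) cube([73, 73, 409]);
translate([1948, 649, 0]) cube([73, 73, 409]);


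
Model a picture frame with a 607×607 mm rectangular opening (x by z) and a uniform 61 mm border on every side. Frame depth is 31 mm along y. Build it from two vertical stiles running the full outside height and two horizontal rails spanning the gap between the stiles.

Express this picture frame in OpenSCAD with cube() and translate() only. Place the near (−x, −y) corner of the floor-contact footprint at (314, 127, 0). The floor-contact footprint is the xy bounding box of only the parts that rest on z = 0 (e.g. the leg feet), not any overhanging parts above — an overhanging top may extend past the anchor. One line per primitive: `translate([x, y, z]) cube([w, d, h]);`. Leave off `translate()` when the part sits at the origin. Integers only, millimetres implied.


translate([314, 127, 0]) cube([61, 31, 729]);
translate([982, 127, 0]) cube([61, 31, 729]);
translate([375, 127, 0]) cube([607, 31, 61]);
translate([375, 127, 668]) cube([607, 31, 61]);


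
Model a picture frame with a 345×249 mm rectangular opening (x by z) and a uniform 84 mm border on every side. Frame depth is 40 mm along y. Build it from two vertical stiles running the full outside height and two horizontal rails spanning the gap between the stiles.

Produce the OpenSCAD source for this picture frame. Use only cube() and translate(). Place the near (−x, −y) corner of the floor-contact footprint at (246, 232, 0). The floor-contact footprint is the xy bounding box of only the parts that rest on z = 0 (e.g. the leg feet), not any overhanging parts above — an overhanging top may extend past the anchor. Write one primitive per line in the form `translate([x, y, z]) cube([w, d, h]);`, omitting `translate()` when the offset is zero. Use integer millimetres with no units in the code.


translate([246, 232, 0]) cube([84, 40, 417]);
translate([675, 232, 0]) cube([84, 40, 417]);
translate([330, 232, 0]) cube([345, 40, 84]);
translate([330, 232, 333]) cube([345, 40, 84]);


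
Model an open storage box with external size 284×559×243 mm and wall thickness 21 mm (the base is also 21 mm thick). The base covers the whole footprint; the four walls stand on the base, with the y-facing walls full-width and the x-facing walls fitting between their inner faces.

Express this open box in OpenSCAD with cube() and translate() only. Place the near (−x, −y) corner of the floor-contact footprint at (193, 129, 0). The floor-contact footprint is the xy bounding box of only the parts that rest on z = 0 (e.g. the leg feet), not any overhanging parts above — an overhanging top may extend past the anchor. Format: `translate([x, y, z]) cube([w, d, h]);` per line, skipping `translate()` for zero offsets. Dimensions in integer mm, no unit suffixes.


translate([193, 129, 0]) cube([284, 559, 21]);
translate([193, 129, 21]) cube([284, 21, 222]);
translate([193, 667, 21]) cube([284, 21, 222]);
translate([193, 150, 21]) cube([21, 517, 222]);
translate([456, 150, 21]) cube([21, 517, 222]);


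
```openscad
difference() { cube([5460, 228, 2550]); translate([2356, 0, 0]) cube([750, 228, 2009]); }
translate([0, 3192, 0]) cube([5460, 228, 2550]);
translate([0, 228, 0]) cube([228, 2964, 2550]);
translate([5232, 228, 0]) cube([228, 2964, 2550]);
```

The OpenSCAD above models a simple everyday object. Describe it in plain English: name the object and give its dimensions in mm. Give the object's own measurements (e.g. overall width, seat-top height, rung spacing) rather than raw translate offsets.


A single room: four walls, each 2550 mm tall and 228 mm thick, enclosing an outside footprint 5460×3420 mm (x × y), no floor or roof. The front and back walls (−y and +y sides) run the full x-width; the side walls fit between their inner faces. A door opening 750 mm wide and 2009 mm tall is cut through the front wall from the floor up, its −x edge 2356 mm from the wall's −x end.


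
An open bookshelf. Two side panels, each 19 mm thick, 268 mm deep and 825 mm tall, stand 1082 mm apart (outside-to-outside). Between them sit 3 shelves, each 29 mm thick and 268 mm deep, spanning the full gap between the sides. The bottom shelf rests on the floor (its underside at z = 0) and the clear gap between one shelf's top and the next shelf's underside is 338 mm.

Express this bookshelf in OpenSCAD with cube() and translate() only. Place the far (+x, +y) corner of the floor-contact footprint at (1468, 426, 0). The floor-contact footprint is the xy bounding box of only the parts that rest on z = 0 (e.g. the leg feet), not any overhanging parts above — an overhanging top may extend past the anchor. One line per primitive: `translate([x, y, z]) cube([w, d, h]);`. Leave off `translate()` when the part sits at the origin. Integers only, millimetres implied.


translate([386, 158, 0]) cube([19, 268, 825]);
translate([1449, 158, 0]) cube([19, 268, 825]);
translate([405, 158, 0]) cube([1044, 268, 29]);
translate([405, 158, 367]) cube([1044, 268, 29]);
translate([405, 158, 734]) cube([1044, 268, 29]);


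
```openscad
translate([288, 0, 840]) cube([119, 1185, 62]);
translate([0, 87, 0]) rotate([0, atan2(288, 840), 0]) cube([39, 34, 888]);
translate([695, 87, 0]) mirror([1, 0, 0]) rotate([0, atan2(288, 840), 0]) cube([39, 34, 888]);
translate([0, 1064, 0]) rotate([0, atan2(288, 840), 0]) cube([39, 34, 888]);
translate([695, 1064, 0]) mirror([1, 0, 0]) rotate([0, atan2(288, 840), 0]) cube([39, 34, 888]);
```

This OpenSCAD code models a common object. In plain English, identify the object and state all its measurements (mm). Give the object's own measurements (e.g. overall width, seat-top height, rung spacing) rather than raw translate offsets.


A sawhorse. A 119×1185×62 mm beam (x, y, z) sits on two A-frame leg pairs. Each pair is two raked legs of 39×34 mm section (34 mm along y) splaying symmetrically in x. Each leg rises 840 mm vertically over 288 mm of horizontal reach and is 888 mm long along its own axis. Every leg's outer bottom edge rests on the floor and its outer top edge meets a bottom edge of the beam — the left legs (tilting toward +x) meet the beam's −x bottom edge, the right legs (their mirror images, tilting toward −x) meet its +x bottom edge — so the leg tops tuck under the beam, the beam's underside is 840 mm above the floor, and the feet are 695 mm apart outside-to-outside with the beam centred between them. The two leg pairs are set in 87 mm from either end of the beam.


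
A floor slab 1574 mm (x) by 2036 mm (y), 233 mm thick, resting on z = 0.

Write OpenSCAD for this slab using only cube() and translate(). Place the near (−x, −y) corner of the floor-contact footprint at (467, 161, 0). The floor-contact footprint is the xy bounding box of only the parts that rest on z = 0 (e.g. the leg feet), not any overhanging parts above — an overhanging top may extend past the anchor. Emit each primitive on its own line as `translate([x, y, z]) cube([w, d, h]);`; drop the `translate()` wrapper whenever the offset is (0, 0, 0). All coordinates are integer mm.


translate([467, 161, 0]) cube([1574, 2036, 233]);


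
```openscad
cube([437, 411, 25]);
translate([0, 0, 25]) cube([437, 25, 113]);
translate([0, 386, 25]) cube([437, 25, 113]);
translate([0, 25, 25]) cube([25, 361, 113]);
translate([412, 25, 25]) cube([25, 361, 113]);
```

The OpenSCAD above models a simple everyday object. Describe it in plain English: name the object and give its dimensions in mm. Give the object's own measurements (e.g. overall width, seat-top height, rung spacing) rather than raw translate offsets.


An open-topped rectangular box: outside dimensions 437×411×138 mm, with a uniform wall and base thickness of 25 mm. The base is a full 437×411 slab on the floor; four walls sit on top of the base. The front and back walls (the −y and +y sides) span the full width; the two side walls fit between them.


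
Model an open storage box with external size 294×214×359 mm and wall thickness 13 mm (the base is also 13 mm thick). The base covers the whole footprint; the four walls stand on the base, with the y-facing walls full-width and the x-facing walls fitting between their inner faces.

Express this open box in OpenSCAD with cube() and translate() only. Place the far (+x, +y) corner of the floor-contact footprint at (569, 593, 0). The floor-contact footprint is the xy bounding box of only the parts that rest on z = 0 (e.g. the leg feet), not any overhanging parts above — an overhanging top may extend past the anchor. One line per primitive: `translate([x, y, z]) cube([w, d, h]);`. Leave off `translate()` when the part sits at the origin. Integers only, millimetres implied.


translate([275, 379, 0]) cube([294, 214, 13]);
translate([275, 379, 13]) cube([294, 13, 346]);
translate([275, 580, 13]) cube([294, 13, 346]);
translate([275, 392, 13]) cube([13, 188, 346]);
translate([556, 392, 13]) cube([13, 188, 346]);


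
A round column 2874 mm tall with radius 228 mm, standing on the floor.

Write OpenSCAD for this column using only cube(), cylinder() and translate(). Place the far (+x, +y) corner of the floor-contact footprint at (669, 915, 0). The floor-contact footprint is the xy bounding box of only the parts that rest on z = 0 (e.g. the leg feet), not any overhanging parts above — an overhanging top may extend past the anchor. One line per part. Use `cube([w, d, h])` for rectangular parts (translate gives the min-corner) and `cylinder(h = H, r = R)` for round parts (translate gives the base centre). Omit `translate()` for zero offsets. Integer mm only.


translate([441, 687, 0]) cylinder(h = 2874, r = 228);


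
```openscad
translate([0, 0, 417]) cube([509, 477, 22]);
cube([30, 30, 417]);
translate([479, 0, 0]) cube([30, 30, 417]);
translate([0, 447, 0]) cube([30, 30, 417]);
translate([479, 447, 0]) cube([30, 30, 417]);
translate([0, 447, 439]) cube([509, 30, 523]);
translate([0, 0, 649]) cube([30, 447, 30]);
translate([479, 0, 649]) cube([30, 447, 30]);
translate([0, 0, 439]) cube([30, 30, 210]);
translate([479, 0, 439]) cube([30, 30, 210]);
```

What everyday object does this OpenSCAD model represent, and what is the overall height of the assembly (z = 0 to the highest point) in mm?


A chair. The overall height is 962 mm.

A slab on four corner posts with a tall panel at the back — a chair. The seat slab sits at z = 417 with thickness 22, and the 523 mm backrest starts at the seat top, so the overall height is 417 + 22 + 523 = 962 mm.


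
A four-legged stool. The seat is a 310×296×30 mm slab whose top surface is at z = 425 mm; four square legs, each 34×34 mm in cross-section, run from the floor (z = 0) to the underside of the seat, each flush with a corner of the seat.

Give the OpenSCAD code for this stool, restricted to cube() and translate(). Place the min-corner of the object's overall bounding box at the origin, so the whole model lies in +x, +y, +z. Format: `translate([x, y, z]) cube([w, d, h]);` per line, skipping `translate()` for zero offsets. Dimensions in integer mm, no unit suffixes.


translate([0, 0, 395]) cube([310, 296, 30]);
cube([34, 34, 395]);
translate([276, 0, 0]) cube([34, 34, 395]);
translate([0, 262, 0]) cube([34, 34, 395]);
translate([276, 262, 0]) cube([34, 34, 395]);


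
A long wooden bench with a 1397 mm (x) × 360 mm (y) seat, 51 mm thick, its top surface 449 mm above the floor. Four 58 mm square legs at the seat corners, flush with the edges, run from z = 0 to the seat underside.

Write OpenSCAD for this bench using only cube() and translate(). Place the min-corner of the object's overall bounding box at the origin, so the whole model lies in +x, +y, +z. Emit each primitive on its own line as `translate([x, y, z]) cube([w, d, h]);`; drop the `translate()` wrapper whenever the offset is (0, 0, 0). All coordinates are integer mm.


translate([0, 0, 398]) cube([1397, 360, 51]);
cube([58, 58, 398]);
translate([0, 302, 0]) cube([58, 58, 398]);
translate([1339, 0, 0]) cube([58, 58, 398]);
translate([1339, 302, 0]) cube([58, 58, 398]);


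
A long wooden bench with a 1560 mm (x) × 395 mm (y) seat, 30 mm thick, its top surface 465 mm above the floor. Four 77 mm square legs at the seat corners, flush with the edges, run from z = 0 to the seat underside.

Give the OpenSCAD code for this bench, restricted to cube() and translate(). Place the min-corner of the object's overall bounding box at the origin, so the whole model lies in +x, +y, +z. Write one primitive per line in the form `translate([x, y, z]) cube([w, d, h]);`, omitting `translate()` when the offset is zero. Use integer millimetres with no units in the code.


// leg_h = 465 − 30 = 435
translate([0, 0, 435]) cube([1560, 395, 30]);
cube([77, 77, 435]);
translate([0, 318, 0]) cube([77, 77, 435]);
translate([1483, 0, 0]) cube([77, 77, 435]);
translate([1483, 318, 0]) cube([77, 77, 435]);


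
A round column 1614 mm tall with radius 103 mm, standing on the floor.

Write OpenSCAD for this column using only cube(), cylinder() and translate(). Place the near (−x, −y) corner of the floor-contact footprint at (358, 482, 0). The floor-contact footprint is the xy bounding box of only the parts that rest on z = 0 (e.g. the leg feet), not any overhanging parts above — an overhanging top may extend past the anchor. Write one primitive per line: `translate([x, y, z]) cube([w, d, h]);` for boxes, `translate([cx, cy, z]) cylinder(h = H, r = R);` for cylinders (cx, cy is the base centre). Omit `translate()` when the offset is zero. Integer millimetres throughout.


translate([461, 585, 0]) cylinder(h = 1614, r = 103);


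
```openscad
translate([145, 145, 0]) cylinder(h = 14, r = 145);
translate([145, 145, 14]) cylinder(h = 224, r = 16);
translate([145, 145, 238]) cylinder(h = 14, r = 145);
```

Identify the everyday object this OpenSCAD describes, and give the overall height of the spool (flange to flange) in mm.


A spool. The overall height is 252 mm.

Three coaxial cylinders, large–small–large — a spool. Two 14 mm flanges and a 224 mm core give 14 + 224 + 14 = 252 mm.


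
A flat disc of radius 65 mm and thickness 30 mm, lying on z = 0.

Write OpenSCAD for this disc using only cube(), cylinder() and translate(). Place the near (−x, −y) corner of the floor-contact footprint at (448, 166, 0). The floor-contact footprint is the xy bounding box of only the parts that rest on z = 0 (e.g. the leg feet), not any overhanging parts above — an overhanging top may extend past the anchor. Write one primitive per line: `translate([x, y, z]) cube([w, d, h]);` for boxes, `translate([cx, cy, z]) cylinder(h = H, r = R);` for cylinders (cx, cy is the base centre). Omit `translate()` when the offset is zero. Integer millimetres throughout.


translate([513, 231, 0]) cylinder(h = 30, r = 65);


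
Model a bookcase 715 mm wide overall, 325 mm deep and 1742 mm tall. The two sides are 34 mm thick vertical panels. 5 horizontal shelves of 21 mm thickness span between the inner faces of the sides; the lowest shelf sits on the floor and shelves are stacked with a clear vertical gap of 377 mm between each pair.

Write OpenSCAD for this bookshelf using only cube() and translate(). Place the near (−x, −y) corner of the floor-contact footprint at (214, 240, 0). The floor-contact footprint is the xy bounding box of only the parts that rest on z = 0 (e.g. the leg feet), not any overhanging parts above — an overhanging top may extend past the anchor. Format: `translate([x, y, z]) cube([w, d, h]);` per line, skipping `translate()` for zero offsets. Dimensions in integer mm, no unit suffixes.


translate([214, 240, 0]) cube([34, 325, 1742]);
translate([895, 240, 0]) cube([34, 325, 1742]);
translate([248, 240, 0]) cube([647, 325, 21]);
translate([248, 240, 398]) cube([647, 325, 21]);
translate([248, 240, 796]) cube([647, 325, 21]);
translate([248, 240, 1194]) cube([647, 325, 21]);
translate([248, 240, 1592]) cube([647, 325, 21]);


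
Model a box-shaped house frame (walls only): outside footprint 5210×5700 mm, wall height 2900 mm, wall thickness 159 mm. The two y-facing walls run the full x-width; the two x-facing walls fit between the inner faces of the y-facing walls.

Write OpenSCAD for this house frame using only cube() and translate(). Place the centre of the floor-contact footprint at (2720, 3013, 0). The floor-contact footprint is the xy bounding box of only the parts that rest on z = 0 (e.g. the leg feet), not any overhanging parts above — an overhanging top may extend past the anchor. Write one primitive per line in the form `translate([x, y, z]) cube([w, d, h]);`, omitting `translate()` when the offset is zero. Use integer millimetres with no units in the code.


translate([115, 163, 0]) cube([5210, 159, 2900]);
translate([115, 5704, 0]) cube([5210, 159, 2900]);
translate([115, 322, 0]) cube([159, 5382, 2900]);
translate([5166, 322, 0]) cube([159, 5382, 2900]);


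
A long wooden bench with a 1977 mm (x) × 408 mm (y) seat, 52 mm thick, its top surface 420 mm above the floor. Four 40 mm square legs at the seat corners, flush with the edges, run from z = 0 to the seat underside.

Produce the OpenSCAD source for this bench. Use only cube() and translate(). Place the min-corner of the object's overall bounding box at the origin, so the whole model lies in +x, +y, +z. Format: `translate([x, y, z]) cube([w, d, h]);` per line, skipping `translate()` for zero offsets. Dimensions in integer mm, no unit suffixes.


// leg_h = 420 − 52 = 368
translate([0, 0, 368]) cube([1977, 408, 52]);
cube([40, 40, 368]);
translate([0, 368, 0]) cube([40, 40, 368]);
translate([1937, 0, 0]) cube([40, 40, 368]);
translate([1937, 368, 0]) cube([40, 40, 368]);


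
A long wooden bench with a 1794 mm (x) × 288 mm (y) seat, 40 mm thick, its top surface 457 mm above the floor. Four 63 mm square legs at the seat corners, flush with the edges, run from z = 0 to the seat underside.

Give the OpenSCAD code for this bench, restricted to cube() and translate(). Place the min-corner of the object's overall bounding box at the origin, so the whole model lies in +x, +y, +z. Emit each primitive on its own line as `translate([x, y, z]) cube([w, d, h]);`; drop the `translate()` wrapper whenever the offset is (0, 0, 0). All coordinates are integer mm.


translate([0, 0, 417]) cube([1794, 288, 40]);
cube([63, 63, 417]);
translate([0, 225, 0]) cube([63, 63, 417]);
translate([1731, 0, 0]) cube([63, 63, 417]);
translate([1731, 225, 0]) cube([63, 63, 417]);


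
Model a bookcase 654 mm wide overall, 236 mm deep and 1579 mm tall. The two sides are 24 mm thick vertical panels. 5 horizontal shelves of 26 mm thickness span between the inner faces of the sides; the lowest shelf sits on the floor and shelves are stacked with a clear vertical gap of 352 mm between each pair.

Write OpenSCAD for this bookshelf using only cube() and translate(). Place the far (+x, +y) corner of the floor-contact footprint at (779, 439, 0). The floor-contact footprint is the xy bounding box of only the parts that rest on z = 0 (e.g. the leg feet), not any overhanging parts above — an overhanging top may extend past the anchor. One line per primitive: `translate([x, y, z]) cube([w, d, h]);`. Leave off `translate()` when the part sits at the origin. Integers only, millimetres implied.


translate([125, 203, 0]) cube([24, 236, 1579]);
translate([755, 203, 0]) cube([24, 236, 1579]);
translate([149, 203, 0]) cube([606, 236, 26]);
translate([149, 203, 378]) cube([606, 236, 26]);
translate([149, 203, 756]) cube([606, 236, 26]);
translate([149, 203, 1134]) cube([606, 236, 26]);
translate([149, 203, 1512]) cube([606, 236, 26]);


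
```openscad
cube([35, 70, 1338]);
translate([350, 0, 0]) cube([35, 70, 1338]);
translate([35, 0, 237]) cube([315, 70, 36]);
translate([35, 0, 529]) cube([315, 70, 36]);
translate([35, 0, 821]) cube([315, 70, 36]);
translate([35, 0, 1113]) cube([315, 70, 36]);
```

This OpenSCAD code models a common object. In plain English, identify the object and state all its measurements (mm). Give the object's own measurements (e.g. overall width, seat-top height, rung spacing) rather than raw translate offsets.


A straight ladder. Two 35×70 mm vertical rails, 1338 mm tall, stand 385 mm apart (outside-to-outside) with their front faces coplanar on the −y side. 4 rungs, each 70 mm deep and 36 mm tall, span between the inner faces of the rails, front faces flush with the rails. The lowest rung's underside is at z = 237 mm and rungs are spaced 292 mm apart (underside to underside).


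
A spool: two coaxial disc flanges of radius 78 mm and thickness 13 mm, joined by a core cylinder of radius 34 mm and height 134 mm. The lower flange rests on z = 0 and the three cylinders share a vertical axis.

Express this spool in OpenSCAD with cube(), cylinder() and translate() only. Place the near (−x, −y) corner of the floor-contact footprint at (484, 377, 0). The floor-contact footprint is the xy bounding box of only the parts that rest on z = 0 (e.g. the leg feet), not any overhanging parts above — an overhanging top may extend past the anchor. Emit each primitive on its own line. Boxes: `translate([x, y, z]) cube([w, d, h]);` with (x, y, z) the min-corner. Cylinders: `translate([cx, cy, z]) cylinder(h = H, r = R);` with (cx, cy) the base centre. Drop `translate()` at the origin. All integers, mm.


translate([562, 455, 0]) cylinder(h = 13, r = 78);
translate([562, 455, 13]) cylinder(h = 134, r = 34);
translate([562, 455, 147]) cylinder(h = 13, r = 78);


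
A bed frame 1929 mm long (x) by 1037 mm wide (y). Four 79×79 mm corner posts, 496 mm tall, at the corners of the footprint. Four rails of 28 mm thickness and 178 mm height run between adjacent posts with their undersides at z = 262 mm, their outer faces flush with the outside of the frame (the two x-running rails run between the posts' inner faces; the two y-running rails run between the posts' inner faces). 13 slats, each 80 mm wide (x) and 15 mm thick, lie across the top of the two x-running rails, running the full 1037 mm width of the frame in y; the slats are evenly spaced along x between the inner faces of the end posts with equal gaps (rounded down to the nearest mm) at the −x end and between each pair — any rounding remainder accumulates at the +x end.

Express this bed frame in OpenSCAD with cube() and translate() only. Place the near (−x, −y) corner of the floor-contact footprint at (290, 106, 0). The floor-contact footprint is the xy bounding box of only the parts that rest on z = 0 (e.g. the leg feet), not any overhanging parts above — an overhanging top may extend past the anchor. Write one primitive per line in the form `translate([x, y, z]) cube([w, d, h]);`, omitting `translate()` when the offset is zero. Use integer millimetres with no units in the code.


// slat z = rail_z + rail_h = 262 + 178 = 440
// slat gap = ⌊(1771 − 13·80) / 14⌋ = 52
translate([290, 106, 0]) cube([79, 79, 496]);
translate([290, 1064, 0]) cube([79, 79, 496]);
translate([2140, 106, 0]) cube([79, 79, 496]);
translate([2140, 1064, 0]) cube([79, 79, 496]);
translate([369, 106, 262]) cube([1771, 28, 178]);
translate([369, 1115, 262]) cube([1771, 28, 178]);
translate([290, 185, 262]) cube([28, 879, 178]);
translate([2191, 185, 262]) cube([28, 879, 178]);
translate([421, 106, 440]) cube([80, 1037, 15]);
translate([553, 106, 440]) cube([80, 1037, 15]);
translate([685, 106, 440]) cube([80, 1037, 15]);
translate([817, 106, 440]) cube([80, 1037, 15]);
translate([949, 106, 440]) cube([80, 1037, 15]);
translate([1081, 106, 440]) cube([80, 1037, 15]);
translate([1213, 106, 440]) cube([80, 1037, 15]);
translate([1345, 106, 440]) cube([80, 1037, 15]);
translate([1477, 106, 440]) cube([80, 1037, 15]);
translate([1609, 106, 440]) cube([80, 1037, 15]);
translate([1741, 106, 440]) cube([80, 1037, 15]);
translate([1873, 106, 440]) cube([80, 1037, 15]);
translate([2005, 106, 440]) cube([80, 1037, 15]);


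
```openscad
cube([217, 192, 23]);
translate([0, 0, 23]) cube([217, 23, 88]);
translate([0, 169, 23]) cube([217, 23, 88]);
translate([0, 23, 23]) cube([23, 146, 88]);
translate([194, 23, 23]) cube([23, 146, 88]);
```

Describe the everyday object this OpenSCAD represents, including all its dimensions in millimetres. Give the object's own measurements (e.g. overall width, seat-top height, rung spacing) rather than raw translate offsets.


An open-topped rectangular box: outside dimensions 217×192×111 mm, with a uniform wall and base thickness of 23 mm. The base is a full 217×192 slab on the floor; four walls sit on top of the base. The front and back walls (the −y and +y sides) span the full width; the two side walls fit between them.


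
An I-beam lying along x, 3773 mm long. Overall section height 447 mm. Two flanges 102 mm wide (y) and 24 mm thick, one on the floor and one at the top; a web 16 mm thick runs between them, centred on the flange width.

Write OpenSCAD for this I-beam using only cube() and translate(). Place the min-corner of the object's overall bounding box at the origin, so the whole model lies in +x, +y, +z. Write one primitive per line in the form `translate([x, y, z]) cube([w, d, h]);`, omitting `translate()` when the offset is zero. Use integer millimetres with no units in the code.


cube([3773, 102, 24]);
translate([0, 43, 24]) cube([3773, 16, 399]);
translate([0, 0, 423]) cube([3773, 102, 24]);


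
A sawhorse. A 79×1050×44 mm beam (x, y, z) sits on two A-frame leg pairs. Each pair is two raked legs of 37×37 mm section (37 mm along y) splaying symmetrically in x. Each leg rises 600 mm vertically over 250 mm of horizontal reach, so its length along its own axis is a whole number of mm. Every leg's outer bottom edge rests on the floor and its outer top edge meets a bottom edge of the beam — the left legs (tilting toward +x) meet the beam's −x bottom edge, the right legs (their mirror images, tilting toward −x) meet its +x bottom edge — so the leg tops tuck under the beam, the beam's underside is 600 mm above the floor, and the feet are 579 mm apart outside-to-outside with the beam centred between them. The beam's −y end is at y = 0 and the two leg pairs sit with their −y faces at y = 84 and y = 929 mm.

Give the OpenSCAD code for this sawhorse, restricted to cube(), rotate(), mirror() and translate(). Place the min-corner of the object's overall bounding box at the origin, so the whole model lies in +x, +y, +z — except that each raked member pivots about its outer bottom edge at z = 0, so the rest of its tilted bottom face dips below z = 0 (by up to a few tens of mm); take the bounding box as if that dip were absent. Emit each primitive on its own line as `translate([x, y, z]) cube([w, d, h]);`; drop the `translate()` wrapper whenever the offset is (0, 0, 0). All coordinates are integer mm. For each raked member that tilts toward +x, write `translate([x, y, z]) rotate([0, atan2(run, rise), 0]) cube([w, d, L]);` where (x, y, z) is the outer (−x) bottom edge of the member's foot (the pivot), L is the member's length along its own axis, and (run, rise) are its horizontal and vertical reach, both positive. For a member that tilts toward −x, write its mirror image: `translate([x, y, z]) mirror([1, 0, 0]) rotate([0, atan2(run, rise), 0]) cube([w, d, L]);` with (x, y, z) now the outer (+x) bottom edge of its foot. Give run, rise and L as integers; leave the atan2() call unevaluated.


translate([250, 0, 600]) cube([79, 1050, 44]);
translate([0, 84, 0]) rotate([0, atan2(250, 600), 0]) cube([37, 37, 650]);
translate([579, 84, 0]) mirror([1, 0, 0]) rotate([0, atan2(250, 600), 0]) cube([37, 37, 650]);
translate([0, 929, 0]) rotate([0, atan2(250, 600), 0]) cube([37, 37, 650]);
translate([579, 929, 0]) mirror([1, 0, 0]) rotate([0, atan2(250, 600), 0]) cube([37, 37, 650]);


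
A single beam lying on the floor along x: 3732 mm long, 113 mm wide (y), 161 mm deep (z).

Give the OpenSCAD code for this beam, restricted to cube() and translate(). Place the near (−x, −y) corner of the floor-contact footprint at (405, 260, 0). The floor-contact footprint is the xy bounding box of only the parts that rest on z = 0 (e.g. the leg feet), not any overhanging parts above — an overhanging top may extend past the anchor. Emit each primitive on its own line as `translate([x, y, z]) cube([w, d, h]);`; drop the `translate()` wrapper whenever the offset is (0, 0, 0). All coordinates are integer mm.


translate([405, 260, 0]) cube([3732, 113, 161]);


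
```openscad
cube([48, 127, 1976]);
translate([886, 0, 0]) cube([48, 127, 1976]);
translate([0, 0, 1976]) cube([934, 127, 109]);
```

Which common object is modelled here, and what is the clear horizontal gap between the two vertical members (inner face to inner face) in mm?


A door frame. The clear opening width is 838 mm.

Two 1976 mm tall posts with a header on top — a door frame. The left jamb is 48 mm wide at x = 0; the right jamb starts at x = 886. The clear opening is 886 − 48 = 838 mm.
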